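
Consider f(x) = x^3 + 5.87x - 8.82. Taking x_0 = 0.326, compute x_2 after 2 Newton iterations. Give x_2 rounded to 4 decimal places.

1.2228

f'(x) = 3x^2 + 5.87
x_0 = 0.326000: f = -6.871734, f' = 6.188828 → x_1 = 0.326000 - (-6.871734)/(6.188828) = 1.436345
x_1 = 1.436345: f = 2.574649, f' = 12.059261 → x_2 = 1.436345 - (2.574649)/(12.059261) = 1.222845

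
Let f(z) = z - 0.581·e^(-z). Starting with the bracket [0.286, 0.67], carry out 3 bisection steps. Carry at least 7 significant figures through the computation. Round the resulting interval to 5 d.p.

f(0.286000) = -0.150484, f(0.670000) = 0.372697 (opposite signs)
step 1: m = 0.478000, f(m) = 0.117767 > 0 → root in [0.286000, 0.478000]
step 2: m = 0.382000, f(m) = -0.014530 < 0 → root in [0.382000, 0.478000]
step 3: m = 0.430000, f(m) = 0.052054 > 0 → root in [0.382000, 0.430000]

[0.38200, 0.43000]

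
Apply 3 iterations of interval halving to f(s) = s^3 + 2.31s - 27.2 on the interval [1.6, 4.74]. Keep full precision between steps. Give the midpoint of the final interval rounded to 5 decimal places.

f(1.600000) = -19.408000, f(4.740000) = 90.245824 (opposite signs)
step 1: m = 3.170000, f(m) = 11.977713 > 0 → root in [1.600000, 3.170000]
step 2: m = 2.385000, f(m) = -8.124233 < 0 → root in [2.385000, 3.170000]
step 3: m = 2.777500, f(m) = 0.643066 > 0 → root in [2.385000, 2.777500]
Midpoint of [2.385000, 2.777500] = 2.581250

2.58125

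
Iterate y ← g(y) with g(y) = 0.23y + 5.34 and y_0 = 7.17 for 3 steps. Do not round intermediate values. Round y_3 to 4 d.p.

y_1 = g(7.170000) = 6.989100
y_2 = g(6.989100) = 6.947493
y_3 = g(6.947493) = 6.937923

6.9379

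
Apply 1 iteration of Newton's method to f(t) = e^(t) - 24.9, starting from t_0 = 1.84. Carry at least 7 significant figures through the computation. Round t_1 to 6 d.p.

4.794554

f'(t) = e^(t)
t_0 = 1.840000: f = -18.603462, f' = 6.296538 → t_1 = 1.840000 - (-18.603462)/(6.296538) = 4.794554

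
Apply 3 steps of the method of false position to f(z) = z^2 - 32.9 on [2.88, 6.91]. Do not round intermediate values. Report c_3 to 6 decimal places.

f(2.880000) = -24.605600, f(6.910000) = 14.848100
step 1: c = 5.393340, f(c) = -3.811882 < 0 → new bracket [5.393340, 6.910000]
step 2: c = 5.703165, f(c) = -0.373908 < 0 → new bracket [5.703165, 6.910000]
step 3: c = 5.732809, f(c) = -0.034897 < 0 → new bracket [5.732809, 6.910000]

5.732809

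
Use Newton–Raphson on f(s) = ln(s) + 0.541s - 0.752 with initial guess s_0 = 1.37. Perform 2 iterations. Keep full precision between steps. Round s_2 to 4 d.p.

f'(s) = 1/s + 0.541
s_0 = 1.370000: f = 0.303981, f' = 1.270927 → s_1 = 1.370000 - (0.303981)/(1.270927) = 1.130820
s_1 = 1.130820: f = -0.017284, f' = 1.425314 → s_2 = 1.130820 - (-0.017284)/(1.425314) = 1.142946

1.1429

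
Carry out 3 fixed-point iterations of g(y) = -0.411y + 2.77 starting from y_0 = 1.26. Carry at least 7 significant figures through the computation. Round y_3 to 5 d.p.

y_1 = g(1.260000) = 2.252140
y_2 = g(2.252140) = 1.844370
y_3 = g(1.844370) = 2.011964

2.01196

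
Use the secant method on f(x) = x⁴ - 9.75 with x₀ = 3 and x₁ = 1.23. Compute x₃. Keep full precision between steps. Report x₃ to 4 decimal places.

2.0490

f(x_0) = 71.250000, f(x_1) = -7.461134
x_2 = 1.230000 - (-7.461134)·(1.230000 - 3.000000)/(-7.461134 - (71.250000)) = 1.397781; f(x_2) = -5.932702
x_3 = 1.397781 - (-5.932702)·(1.397781 - 1.230000)/(-5.932702 - (-7.461134)) = 2.049031; f(x_3) = 7.877654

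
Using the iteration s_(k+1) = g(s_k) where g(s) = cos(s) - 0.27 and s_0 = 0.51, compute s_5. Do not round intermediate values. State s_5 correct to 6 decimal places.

s_1 = g(0.510000) = 0.602745
s_2 = g(0.602745) = 0.553783
s_3 = g(0.553783) = 0.580541
s_4 = g(0.580541) = 0.566166
s_5 = g(0.566166) = 0.573964

0.573964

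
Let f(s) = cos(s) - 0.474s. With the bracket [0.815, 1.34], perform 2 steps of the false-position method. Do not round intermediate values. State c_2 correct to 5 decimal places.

f(0.815000) = 0.299558, f(1.340000) = -0.406407
step 1: c = 1.037770, f(c) = 0.016239 > 0 → new bracket [1.037770, 1.340000]
step 2: c = 1.049382, f(c) = 0.000699 > 0 → new bracket [1.049382, 1.340000]

1.04938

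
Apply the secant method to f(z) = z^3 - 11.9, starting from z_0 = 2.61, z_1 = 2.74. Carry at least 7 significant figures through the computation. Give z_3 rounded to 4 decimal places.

2.2923

f(z_0) = 5.879581, f(z_1) = 8.670824
z_2 = 2.740000 - (8.670824)·(2.740000 - 2.610000)/(8.670824 - (5.879581)) = 2.336163; f(z_2) = 0.849978
z_3 = 2.336163 - (0.849978)·(2.336163 - 2.740000)/(0.849978 - (8.670824)) = 2.292274; f(z_3) = 0.144793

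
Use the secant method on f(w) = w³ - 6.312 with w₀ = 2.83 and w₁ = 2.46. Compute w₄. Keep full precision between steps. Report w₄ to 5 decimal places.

1.85332

f(w_0) = 16.353187, f(w_1) = 8.574936
w_2 = 2.460000 - (8.574936)·(2.460000 - 2.830000)/(8.574936 - (16.353187)) = 2.052103; f(w_2) = 2.329664
w_3 = 2.052103 - (2.329664)·(2.052103 - 2.460000)/(2.329664 - (8.574936)) = 1.899946; f(w_3) = 0.546411
w_4 = 1.899946 - (0.546411)·(1.899946 - 2.052103)/(0.546411 - (2.329664)) = 1.853323; f(w_4) = 0.053802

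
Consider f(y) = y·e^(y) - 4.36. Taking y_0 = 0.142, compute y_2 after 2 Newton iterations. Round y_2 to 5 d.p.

f'(y) = (y + 1)·e^(y)
y_0 = 0.142000: f = -4.196334, f' = 1.316243 → y_1 = 0.142000 - (-4.196334)/(1.316243) = 3.330116
y_1 = 3.330116: f = 88.688734, f' = 120.990321 → y_2 = 3.330116 - (88.688734)/(120.990321) = 2.597093

2.59709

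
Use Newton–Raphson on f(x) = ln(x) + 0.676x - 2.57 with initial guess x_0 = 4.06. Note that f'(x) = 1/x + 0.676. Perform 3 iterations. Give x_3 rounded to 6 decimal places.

Newton update: x ← x − f(x)/f'(x).
x_0 = 4.060000: f = 1.575743, f' = 0.922305 → x_1 = 4.060000 - (1.575743)/(0.922305) = 2.351517
x_1 = 2.351517: f = -0.125314, f' = 1.101257 → x_2 = 2.351517 - (-0.125314)/(1.101257) = 2.465309
x_2 = 2.465309: f = -0.001134, f' = 1.081629 → x_3 = 2.465309 - (-0.001134)/(1.081629) = 2.466357

2.466357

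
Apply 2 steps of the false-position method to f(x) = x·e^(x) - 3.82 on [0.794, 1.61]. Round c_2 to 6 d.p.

1.144130

False-position update: c = (a·f(b) − b·f(a))/(f(b) − f(a)); replace the endpoint whose sign matches f(c).
f(0.794000) = -2.063491, f(1.610000) = 4.234526
step 1: c = 1.061355, f(c) = -0.752380 < 0 → new bracket [1.061355, 1.610000]
step 2: c = 1.144130, f(c) = -0.227765 < 0 → new bracket [1.144130, 1.610000]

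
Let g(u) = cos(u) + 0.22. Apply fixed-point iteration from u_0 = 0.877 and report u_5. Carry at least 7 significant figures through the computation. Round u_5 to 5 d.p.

u_1 = g(0.877000) = 0.859460
u_2 = g(0.859460) = 0.872846
u_3 = g(0.872846) = 0.862648
u_4 = g(0.862648) = 0.870428
u_5 = g(0.870428) = 0.864499

0.86450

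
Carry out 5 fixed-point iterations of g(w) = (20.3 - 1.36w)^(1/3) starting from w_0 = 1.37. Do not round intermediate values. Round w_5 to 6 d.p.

w_1 = g(1.370000) = 2.641771
w_2 = g(2.641771) = 2.556433
w_3 = g(2.556433) = 2.562339
w_4 = g(2.562339) = 2.561931
w_5 = g(2.561931) = 2.561960

2.561960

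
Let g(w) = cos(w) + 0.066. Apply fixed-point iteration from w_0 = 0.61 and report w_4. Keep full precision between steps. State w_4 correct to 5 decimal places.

w_1 = g(0.610000) = 0.885648
w_2 = g(0.885648) = 0.698788
w_3 = g(0.698788) = 0.831623
w_4 = g(0.831623) = 0.739678

0.73968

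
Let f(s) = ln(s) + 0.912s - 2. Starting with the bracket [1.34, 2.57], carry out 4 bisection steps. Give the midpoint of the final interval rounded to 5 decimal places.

1.60906

f(1.340000) = -0.485250, f(2.570000) = 1.287746 (opposite signs)
step 1: m = 1.955000, f(m) = 0.453350 > 0 → root in [1.340000, 1.955000]
step 2: m = 1.647500, f(m) = 0.001779 > 0 → root in [1.340000, 1.647500]
step 3: m = 1.493750, f(m) = -0.236410 < 0 → root in [1.493750, 1.647500]
step 4: m = 1.570625, f(m) = -0.116116 < 0 → root in [1.570625, 1.647500]
Midpoint of [1.570625, 1.647500] = 1.609062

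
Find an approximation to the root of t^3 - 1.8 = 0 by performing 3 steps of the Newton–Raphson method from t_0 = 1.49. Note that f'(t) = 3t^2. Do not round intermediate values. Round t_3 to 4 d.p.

Newton update: t ← t − f(t)/f'(t).
t_0 = 1.490000: f = 1.507949, f' = 6.660300 → t_1 = 1.490000 - (1.507949)/(6.660300) = 1.263591
t_1 = 1.263591: f = 0.217530, f' = 4.789990 → t_2 = 1.263591 - (0.217530)/(4.789990) = 1.218178
t_2 = 1.218178: f = 0.007724, f' = 4.451873 → t_3 = 1.218178 - (0.007724)/(4.451873) = 1.216443

1.2164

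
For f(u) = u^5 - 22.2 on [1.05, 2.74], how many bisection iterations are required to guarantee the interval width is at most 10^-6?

21

Initial width b − a = 2.74 − 1.05 = 1.690000.
After n steps the width is (b−a)/2^n; need (b−a)/2^n ≤ 10^-6.
So n ≥ log₂(1.690000/10^-6) = log₂(1690000.0000) ≈ 20.6886.
Hence n = 21.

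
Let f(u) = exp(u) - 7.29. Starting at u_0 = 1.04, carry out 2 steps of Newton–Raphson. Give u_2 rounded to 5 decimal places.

f'(u) = exp(u)
u_0 = 1.040000: f = -4.460783, f' = 2.829217 → u_1 = 1.040000 - (-4.460783)/(2.829217) = 2.616685
u_1 = 2.616685: f = 6.400260, f' = 13.690260 → u_2 = 2.616685 - (6.400260)/(13.690260) = 2.149180

2.14918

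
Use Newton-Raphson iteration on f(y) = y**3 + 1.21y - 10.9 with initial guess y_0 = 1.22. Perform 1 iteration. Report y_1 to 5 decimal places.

f'(y) = 3y**2 + 1.21
y_0 = 1.220000: f = -7.607952, f' = 5.675200 → y_1 = 1.220000 - (-7.607952)/(5.675200) = 2.560561

2.56056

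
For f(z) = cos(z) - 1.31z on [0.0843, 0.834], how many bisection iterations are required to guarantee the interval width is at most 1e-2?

7

Initial width b − a = 0.834 − 0.0843 = 0.749700.
After n steps the width is (b−a)/2^n; need (b−a)/2^n ≤ 1e-2.
So n ≥ log₂(0.749700/1e-2) = log₂(74.9700) ≈ 6.2282.
Hence n = 7.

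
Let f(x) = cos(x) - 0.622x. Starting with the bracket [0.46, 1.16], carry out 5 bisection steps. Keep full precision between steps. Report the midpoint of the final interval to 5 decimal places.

f(0.460000) = 0.609932, f(1.160000) = -0.322180 (opposite signs)
step 1: m = 0.810000, f(m) = 0.185678 > 0 → root in [0.810000, 1.160000]
step 2: m = 0.985000, f(m) = -0.059807 < 0 → root in [0.810000, 0.985000]
step 3: m = 0.897500, f(m) = 0.065321 > 0 → root in [0.897500, 0.985000]
step 4: m = 0.941250, f(m) = 0.003321 > 0 → root in [0.941250, 0.985000]
step 5: m = 0.963125, f(m) = -0.028107 < 0 → root in [0.941250, 0.963125]
Midpoint of [0.941250, 0.963125] = 0.952187

0.95219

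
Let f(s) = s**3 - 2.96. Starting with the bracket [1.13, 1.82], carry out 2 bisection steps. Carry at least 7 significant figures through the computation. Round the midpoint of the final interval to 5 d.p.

1.38875

f(1.130000) = -1.517103, f(1.820000) = 3.068568 (opposite signs)
step 1: m = 1.475000, f(m) = 0.249047 > 0 → root in [1.130000, 1.475000]
step 2: m = 1.302500, f(m) = -0.750301 < 0 → root in [1.302500, 1.475000]
Midpoint of [1.302500, 1.475000] = 1.388750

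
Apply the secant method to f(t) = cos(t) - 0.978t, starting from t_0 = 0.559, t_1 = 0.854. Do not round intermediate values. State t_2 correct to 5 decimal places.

0.74430

Secant update: t_(k+1) = t_k − f(t_k)·(t_k − t_(k-1))/(f(t_k) − f(t_(k-1))).
f(t_0) = 0.301084, f(t_1) = -0.178239
t_2 = 0.854000 - (-0.178239)·(0.854000 - 0.559000)/(-0.178239 - (0.301084)) = 0.744302; f(t_2) = 0.007633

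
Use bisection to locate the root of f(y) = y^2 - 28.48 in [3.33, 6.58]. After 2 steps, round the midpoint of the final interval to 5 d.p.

5.36125

f(3.330000) = -17.391100, f(6.580000) = 14.816400 (opposite signs)
step 1: m = 4.955000, f(m) = -3.927975 < 0 → root in [4.955000, 6.580000]
step 2: m = 5.767500, f(m) = 4.784056 > 0 → root in [4.955000, 5.767500]
Midpoint of [4.955000, 5.767500] = 5.361250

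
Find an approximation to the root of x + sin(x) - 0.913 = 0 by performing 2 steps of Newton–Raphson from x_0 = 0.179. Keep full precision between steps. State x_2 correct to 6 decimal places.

0.464773

f'(x) = 1 + cos(x)
x_0 = 0.179000: f = -0.555954, f' = 1.984022 → x_1 = 0.179000 - (-0.555954)/(1.984022) = 0.459216
x_1 = 0.459216: f = -0.010539, f' = 1.896400 → x_2 = 0.459216 - (-0.010539)/(1.896400) = 0.464773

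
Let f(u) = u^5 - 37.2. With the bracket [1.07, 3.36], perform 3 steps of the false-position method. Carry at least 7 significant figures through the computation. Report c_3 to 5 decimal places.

f(1.070000) = -35.797448, f(3.360000) = 391.049029
step 1: c = 1.262051, f(c) = -33.998275 < 0 → new bracket [1.262051, 3.360000]
step 2: c = 1.429859, f(c) = -31.223227 < 0 → new bracket [1.429859, 3.360000]
step 3: c = 1.572576, f(c) = -27.582590 < 0 → new bracket [1.572576, 3.360000]

1.57258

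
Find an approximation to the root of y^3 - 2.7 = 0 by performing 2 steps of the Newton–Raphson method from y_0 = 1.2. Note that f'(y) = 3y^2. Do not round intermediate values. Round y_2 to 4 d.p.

1.3932

y_0 = 1.200000: f = -0.972000, f' = 4.320000 → y_1 = 1.200000 - (-0.972000)/(4.320000) = 1.425000
y_1 = 1.425000: f = 0.193641, f' = 6.091875 → y_2 = 1.425000 - (0.193641)/(6.091875) = 1.393213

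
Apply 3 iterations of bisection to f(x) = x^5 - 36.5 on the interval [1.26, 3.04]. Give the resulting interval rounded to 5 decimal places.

[1.92750, 2.15000]

f(1.260000) = -33.324203, f(3.040000) = 223.137799 (opposite signs)
step 1: m = 2.150000, f(m) = 9.440138 > 0 → root in [1.260000, 2.150000]
step 2: m = 1.705000, f(m) = -22.091396 < 0 → root in [1.705000, 2.150000]
step 3: m = 1.927500, f(m) = -9.894469 < 0 → root in [1.927500, 2.150000]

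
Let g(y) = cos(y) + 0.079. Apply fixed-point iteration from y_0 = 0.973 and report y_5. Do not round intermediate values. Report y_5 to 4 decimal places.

0.7514

y_1 = g(0.973000) = 0.641822
y_2 = g(0.641822) = 0.880006
y_3 = g(0.880006) = 0.716146
y_4 = g(0.716146) = 0.833341
y_5 = g(0.833341) = 0.751406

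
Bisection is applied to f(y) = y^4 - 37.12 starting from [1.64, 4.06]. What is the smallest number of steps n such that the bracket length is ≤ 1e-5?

18

Initial width b − a = 4.06 − 1.64 = 2.420000.
After n steps the width is (b−a)/2^n; need (b−a)/2^n ≤ 1e-5.
So n ≥ log₂(2.420000/1e-5) = log₂(242000.0000) ≈ 17.8846.
Hence n = 18.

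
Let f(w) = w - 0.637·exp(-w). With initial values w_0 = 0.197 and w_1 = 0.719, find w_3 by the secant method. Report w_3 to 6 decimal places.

Secant update: w_(k+1) = w_k − f(w_k)·(w_k − w_(k-1))/(f(w_k) − f(w_(k-1))).
f(w_0) = -0.326098, f(w_1) = 0.408629
w_2 = 0.719000 - (0.408629)·(0.719000 - 0.197000)/(0.408629 - (-0.326098)) = 0.428682; f(w_2) = 0.013762
w_3 = 0.428682 - (0.013762)·(0.428682 - 0.719000)/(0.013762 - (0.408629)) = 0.418564; f(w_3) = -0.000576

0.418564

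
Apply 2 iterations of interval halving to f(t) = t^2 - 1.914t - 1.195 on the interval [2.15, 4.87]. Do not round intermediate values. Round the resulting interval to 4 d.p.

f(2.150000) = -0.687600, f(4.870000) = 13.200720 (opposite signs)
step 1: m = 3.510000, f(m) = 4.406960 > 0 → root in [2.150000, 3.510000]
step 2: m = 2.830000, f(m) = 1.397280 > 0 → root in [2.150000, 2.830000]

[2.1500, 2.8300]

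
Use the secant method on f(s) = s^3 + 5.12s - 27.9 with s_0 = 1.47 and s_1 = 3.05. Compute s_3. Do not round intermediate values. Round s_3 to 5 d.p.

Secant update: s_(k+1) = s_k − f(s_k)·(s_k − s_(k-1))/(f(s_k) − f(s_(k-1))).
f(s_0) = -17.197077, f(s_1) = 16.088625
s_2 = 3.050000 - (16.088625)·(3.050000 - 1.470000)/(16.088625 - (-17.197077)) = 2.286308; f(s_2) = -4.243106
s_3 = 2.286308 - (-4.243106)·(2.286308 - 3.050000)/(-4.243106 - (16.088625)) = 2.445686; f(s_3) = -0.749517

2.44569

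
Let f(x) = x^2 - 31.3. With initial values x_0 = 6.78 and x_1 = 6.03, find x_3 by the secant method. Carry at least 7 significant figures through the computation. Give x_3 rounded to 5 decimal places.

5.59614

Secant update: x_(k+1) = x_k − f(x_k)·(x_k − x_(k-1))/(f(x_k) − f(x_(k-1))).
f(x_0) = 14.668400, f(x_1) = 5.060900
x_2 = 6.030000 - (5.060900)·(6.030000 - 6.780000)/(5.060900 - (14.668400)) = 5.634926; f(x_2) = 0.452389
x_3 = 5.634926 - (0.452389)·(5.634926 - 6.030000)/(0.452389 - (5.060900)) = 5.596144; f(x_3) = 0.016826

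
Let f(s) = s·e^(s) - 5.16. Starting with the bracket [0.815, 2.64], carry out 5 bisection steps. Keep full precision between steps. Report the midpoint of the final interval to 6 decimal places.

1.356797

f(0.815000) = -3.318772, f(2.640000) = 31.834858 (opposite signs)
step 1: m = 1.727500, f(m) = 4.559899 > 0 → root in [0.815000, 1.727500]
step 2: m = 1.271250, f(m) = -0.627604 < 0 → root in [1.271250, 1.727500]
step 3: m = 1.499375, f(m) = 1.555534 > 0 → root in [1.271250, 1.499375]
step 4: m = 1.385312, f(m) = 0.375812 > 0 → root in [1.271250, 1.385312]
step 5: m = 1.328281, f(m) = -0.146336 < 0 → root in [1.328281, 1.385312]
Midpoint of [1.328281, 1.385312] = 1.356797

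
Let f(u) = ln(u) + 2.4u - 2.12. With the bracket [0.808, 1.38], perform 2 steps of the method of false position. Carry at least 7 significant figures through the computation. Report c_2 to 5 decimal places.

0.91882

False-position update: c = (a·f(b) − b·f(a))/(f(b) − f(a)); replace the endpoint whose sign matches f(c).
f(0.808000) = -0.393993, f(1.380000) = 1.514083
step 1: c = 0.926111, f(c) = 0.025904 > 0 → new bracket [0.808000, 0.926111]
step 2: c = 0.918824, f(c) = 0.000518 > 0 → new bracket [0.808000, 0.918824]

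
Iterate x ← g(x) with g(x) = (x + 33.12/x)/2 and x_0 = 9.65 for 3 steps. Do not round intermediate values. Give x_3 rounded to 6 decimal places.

5.755190

x_1 = g(9.650000) = 6.541062
x_2 = g(6.541062) = 5.802230
x_3 = g(5.802230) = 5.755190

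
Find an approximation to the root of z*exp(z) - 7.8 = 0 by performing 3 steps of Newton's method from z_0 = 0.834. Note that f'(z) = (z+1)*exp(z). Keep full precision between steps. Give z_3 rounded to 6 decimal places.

1.616934

Newton update: z ← z − f(z)/f'(z).
z_0 = 0.834000: f = -5.879706, f' = 4.222804 → z_1 = 0.834000 - (-5.879706)/(4.222804) = 2.226370
z_1 = 2.226370: f = 12.829925, f' = 29.896095 → z_2 = 2.226370 - (12.829925)/(29.896095) = 1.797220
z_2 = 1.797220: f = 3.042358, f' = 16.875208 → z_3 = 1.797220 - (3.042358)/(16.875208) = 1.616934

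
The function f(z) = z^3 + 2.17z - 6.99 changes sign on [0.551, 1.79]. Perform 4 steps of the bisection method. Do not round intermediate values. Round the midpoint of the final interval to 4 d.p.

1.5190

f(0.551000) = -5.627046, f(1.790000) = 2.629639 (opposite signs)
step 1: m = 1.170500, f(m) = -2.846348 < 0 → root in [1.170500, 1.790000]
step 2: m = 1.480250, f(m) = -0.534422 < 0 → root in [1.480250, 1.790000]
step 3: m = 1.635125, f(m) = 0.929947 > 0 → root in [1.480250, 1.635125]
step 4: m = 1.557688, f(m) = 0.169740 > 0 → root in [1.480250, 1.557688]
Midpoint of [1.480250, 1.557688] = 1.518969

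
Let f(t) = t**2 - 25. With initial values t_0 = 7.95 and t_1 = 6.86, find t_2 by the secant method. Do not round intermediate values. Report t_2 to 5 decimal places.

f(t_0) = 38.202500, f(t_1) = 22.059600
t_2 = 6.860000 - (22.059600)·(6.860000 - 7.950000)/(22.059600 - (38.202500)) = 5.370493; f(t_2) = 3.842194

5.37049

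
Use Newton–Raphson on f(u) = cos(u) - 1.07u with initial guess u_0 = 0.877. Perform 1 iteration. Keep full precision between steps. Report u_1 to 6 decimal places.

0.714434

f'(u) = -sin(u) - 1.07
u_0 = 0.877000: f = -0.298930, f' = -1.838824 → u_1 = 0.877000 - (-0.298930)/(-1.838824) = 0.714434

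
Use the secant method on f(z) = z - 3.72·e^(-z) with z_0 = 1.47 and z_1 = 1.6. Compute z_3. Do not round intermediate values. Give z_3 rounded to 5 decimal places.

1.16672

Secant update: z_(k+1) = z_k − f(z_k)·(z_k − z_(k-1))/(f(z_k) − f(z_(k-1))).
f(z_0) = 0.614677, f(z_1) = 0.848945
z_2 = 1.600000 - (0.848945)·(1.600000 - 1.470000)/(0.848945 - (0.614677)) = 1.128903; f(z_2) = -0.074100
z_3 = 1.128903 - (-0.074100)·(1.128903 - 1.600000)/(-0.074100 - (0.848945)) = 1.166721; f(z_3) = 0.008365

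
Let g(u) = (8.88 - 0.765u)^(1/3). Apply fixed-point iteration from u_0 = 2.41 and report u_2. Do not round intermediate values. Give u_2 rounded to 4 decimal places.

u_1 = g(2.410000) = 1.916237
u_2 = g(1.916237) = 1.949930

1.9499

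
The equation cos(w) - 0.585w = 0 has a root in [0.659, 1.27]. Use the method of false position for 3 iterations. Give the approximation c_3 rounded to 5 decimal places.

0.96843

f(0.659000) = 0.405090, f(1.270000) = -0.446669
step 1: c = 0.949587, f(c) = 0.026511 > 0 → new bracket [0.949587, 1.270000]
step 2: c = 0.967539, f(c) = 0.001318 > 0 → new bracket [0.967539, 1.270000]
step 3: c = 0.968429, f(c) = 0.000064 > 0 → new bracket [0.968429, 1.270000]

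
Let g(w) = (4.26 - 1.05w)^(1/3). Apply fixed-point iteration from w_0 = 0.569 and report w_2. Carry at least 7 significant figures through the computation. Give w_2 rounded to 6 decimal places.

1.382343

w_1 = g(0.569000) = 1.541444
w_2 = g(1.541444) = 1.382343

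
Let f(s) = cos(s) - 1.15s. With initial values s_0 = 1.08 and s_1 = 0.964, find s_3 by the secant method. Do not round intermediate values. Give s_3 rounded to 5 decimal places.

0.67846

f(s_0) = -0.770672, f(s_1) = -0.538361
s_2 = 0.964000 - (-0.538361)·(0.964000 - 1.080000)/(-0.538361 - (-0.770672)) = 0.695179; f(s_2) = -0.031517
s_3 = 0.695179 - (-0.031517)·(0.695179 - 0.964000)/(-0.031517 - (-0.538361)) = 0.678463; f(s_3) = -0.001694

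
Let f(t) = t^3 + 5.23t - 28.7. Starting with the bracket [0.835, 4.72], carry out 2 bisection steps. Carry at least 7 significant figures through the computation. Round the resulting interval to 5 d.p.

f(0.835000) = -23.750767, f(4.720000) = 101.139648 (opposite signs)
step 1: m = 2.777500, f(m) = 7.253366 > 0 → root in [0.835000, 2.777500]
step 2: m = 1.806250, f(m) = -13.360351 < 0 → root in [1.806250, 2.777500]

[1.80625, 2.77750]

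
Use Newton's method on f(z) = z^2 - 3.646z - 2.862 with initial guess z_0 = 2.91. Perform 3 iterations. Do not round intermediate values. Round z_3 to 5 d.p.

4.31279

f'(z) = 2z - 3.646
z_0 = 2.910000: f = -5.003760, f' = 2.174000 → z_1 = 2.910000 - (-5.003760)/(2.174000) = 5.211638
z_1 = 5.211638: f = 5.297535, f' = 6.777275 → z_2 = 5.211638 - (5.297535)/(6.777275) = 4.429976
z_2 = 4.429976: f = 0.610995, f' = 5.213952 → z_3 = 4.429976 - (0.610995)/(5.213952) = 4.312791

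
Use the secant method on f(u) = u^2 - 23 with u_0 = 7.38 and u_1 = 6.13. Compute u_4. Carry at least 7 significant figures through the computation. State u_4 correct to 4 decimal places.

4.7966

f(u_0) = 31.464400, f(u_1) = 14.576900
u_2 = 6.130000 - (14.576900)·(6.130000 - 7.380000)/(14.576900 - (31.464400)) = 5.051029; f(u_2) = 2.512893
u_3 = 5.051029 - (2.512893)·(5.051029 - 6.130000)/(2.512893 - (14.576900)) = 4.826283; f(u_3) = 0.293005
u_4 = 4.826283 - (0.293005)·(4.826283 - 5.051029)/(0.293005 - (2.512893)) = 4.796618; f(u_4) = 0.007547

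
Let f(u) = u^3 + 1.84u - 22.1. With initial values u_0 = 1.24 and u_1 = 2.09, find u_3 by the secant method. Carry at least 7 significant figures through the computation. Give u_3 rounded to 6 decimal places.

2.519248

f(u_0) = -17.911776, f(u_1) = -9.125071
u_2 = 2.090000 - (-9.125071)·(2.090000 - 1.240000)/(-9.125071 - (-17.911776)) = 2.972733; f(u_2) = 9.640278
u_3 = 2.972733 - (9.640278)·(2.972733 - 2.090000)/(9.640278 - (-9.125071)) = 2.519248; f(u_3) = -1.475888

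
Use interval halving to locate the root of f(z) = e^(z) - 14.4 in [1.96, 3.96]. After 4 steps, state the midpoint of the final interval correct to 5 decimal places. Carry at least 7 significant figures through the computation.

2.64750

f(1.960000) = -7.300673, f(3.960000) = 38.057326 (opposite signs)
step 1: m = 2.960000, f(m) = 4.897972 > 0 → root in [1.960000, 2.960000]
step 2: m = 2.460000, f(m) = -2.695188 < 0 → root in [2.460000, 2.960000]
step 3: m = 2.710000, f(m) = 0.629276 > 0 → root in [2.460000, 2.710000]
step 4: m = 2.585000, f(m) = -1.136711 < 0 → root in [2.585000, 2.710000]
Midpoint of [2.585000, 2.710000] = 2.647500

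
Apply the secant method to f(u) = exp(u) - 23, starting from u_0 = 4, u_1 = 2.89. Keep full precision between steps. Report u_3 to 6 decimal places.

f(u_0) = 31.598150, f(u_1) = -5.006690
u_2 = 2.890000 - (-5.006690)·(2.890000 - 4.000000)/(-5.006690 - (31.598150)) = 3.041822; f(u_2) = -2.056629
u_3 = 3.041822 - (-2.056629)·(3.041822 - 2.890000)/(-2.056629 - (-5.006690)) = 3.147665; f(u_3) = 0.281631

3.147665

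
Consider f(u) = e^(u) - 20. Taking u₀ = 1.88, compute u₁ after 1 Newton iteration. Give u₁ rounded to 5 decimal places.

3.93180

f'(u) = e^(u)
u_0 = 1.880000: f = -13.446495, f' = 6.553505 → u_1 = 1.880000 - (-13.446495)/(6.553505) = 3.931802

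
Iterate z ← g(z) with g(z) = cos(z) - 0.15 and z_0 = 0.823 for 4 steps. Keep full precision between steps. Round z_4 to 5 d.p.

z_1 = g(0.823000) = 0.530025
z_2 = g(0.530025) = 0.712795
z_3 = g(0.712795) = 0.606537
z_4 = g(0.606537) = 0.671627

0.67163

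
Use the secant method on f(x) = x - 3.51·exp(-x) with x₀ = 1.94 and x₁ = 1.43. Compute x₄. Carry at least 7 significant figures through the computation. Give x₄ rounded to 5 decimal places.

1.13187

f(x_0) = 1.435599, f(x_1) = 0.590026
x_2 = 1.430000 - (0.590026)·(1.430000 - 1.940000)/(0.590026 - (1.435599)) = 1.074131; f(x_2) = -0.124865
x_3 = 1.074131 - (-0.124865)·(1.074131 - 1.430000)/(-0.124865 - (0.590026)) = 1.136288; f(x_3) = 0.009549
x_4 = 1.136288 - (0.009549)·(1.136288 - 1.074131)/(0.009549 - (-0.124865)) = 1.131872; f(x_4) = 0.000147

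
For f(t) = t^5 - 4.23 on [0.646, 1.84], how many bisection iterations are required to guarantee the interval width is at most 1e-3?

Initial width b − a = 1.84 − 0.646 = 1.194000.
After n steps the width is (b−a)/2^n; need (b−a)/2^n ≤ 1e-3.
So n ≥ log₂(1.194000/1e-3) = log₂(1194.0000) ≈ 10.2216.
Hence n = 11.

11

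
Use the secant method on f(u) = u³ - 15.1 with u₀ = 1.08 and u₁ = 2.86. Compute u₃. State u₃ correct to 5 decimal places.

Secant update: u_(k+1) = u_k − f(u_k)·(u_k − u_(k-1))/(f(u_k) − f(u_(k-1))).
f(u_0) = -13.840288, f(u_1) = 8.293656
u_2 = 2.860000 - (8.293656)·(2.860000 - 1.080000)/(8.293656 - (-13.840288)) = 2.193029; f(u_2) = -4.552904
u_3 = 2.193029 - (-4.552904)·(2.193029 - 2.860000)/(-4.552904 - (8.293656)) = 2.429408; f(u_3) = -0.761585

2.42941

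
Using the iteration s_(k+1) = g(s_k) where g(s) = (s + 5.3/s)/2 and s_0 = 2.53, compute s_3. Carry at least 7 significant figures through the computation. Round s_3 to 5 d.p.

s_1 = g(2.530000) = 2.312431
s_2 = g(2.312431) = 2.302196
s_3 = g(2.302196) = 2.302173

2.30217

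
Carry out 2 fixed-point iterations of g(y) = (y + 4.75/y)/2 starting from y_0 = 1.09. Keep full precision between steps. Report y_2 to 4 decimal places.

y_1 = g(1.090000) = 2.723899
y_2 = g(2.723899) = 2.233861

2.2339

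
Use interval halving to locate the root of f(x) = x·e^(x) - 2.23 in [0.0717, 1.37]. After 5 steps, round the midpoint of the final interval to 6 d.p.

0.903423

f(0.071700) = -2.152970, f(1.370000) = 3.161430 (opposite signs)
step 1: m = 0.720850, f(m) = -0.747802 < 0 → root in [0.720850, 1.370000]
step 2: m = 1.045425, f(m) = 0.743824 > 0 → root in [0.720850, 1.045425]
step 3: m = 0.883138, f(m) = -0.094153 < 0 → root in [0.883138, 1.045425]
step 4: m = 0.964281, f(m) = 0.299215 > 0 → root in [0.883138, 0.964281]
step 5: m = 0.923709, f(m) = 0.096469 > 0 → root in [0.883138, 0.923709]
Midpoint of [0.883138, 0.923709] = 0.903423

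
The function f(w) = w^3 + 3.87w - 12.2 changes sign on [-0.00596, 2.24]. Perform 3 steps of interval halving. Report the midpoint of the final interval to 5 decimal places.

1.81888

f(-0.005960) = -12.223065, f(2.240000) = 7.708224 (opposite signs)
step 1: m = 1.117020, f(m) = -6.483389 < 0 → root in [1.117020, 2.240000]
step 2: m = 1.678510, f(m) = -0.975139 < 0 → root in [1.678510, 2.240000]
step 3: m = 1.959255, f(m) = 2.903270 > 0 → root in [1.678510, 1.959255]
Midpoint of [1.678510, 1.959255] = 1.818883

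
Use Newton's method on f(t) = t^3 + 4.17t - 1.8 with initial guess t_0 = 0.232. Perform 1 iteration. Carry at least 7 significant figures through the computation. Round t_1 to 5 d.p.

f'(t) = 3t^2 + 4.17
t_0 = 0.232000: f = -0.820073, f' = 4.331472 → t_1 = 0.232000 - (-0.820073)/(4.331472) = 0.421329

0.42133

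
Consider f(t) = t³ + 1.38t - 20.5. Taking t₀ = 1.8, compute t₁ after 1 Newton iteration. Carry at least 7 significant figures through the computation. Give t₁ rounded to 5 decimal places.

f'(t) = 3t² + 1.38
t_0 = 1.800000: f = -12.184000, f' = 11.100000 → t_1 = 1.800000 - (-12.184000)/(11.100000) = 2.897658

2.89766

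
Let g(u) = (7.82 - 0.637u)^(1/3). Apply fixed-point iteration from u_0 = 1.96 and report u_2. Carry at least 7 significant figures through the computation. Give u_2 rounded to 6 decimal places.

u_1 = g(1.960000) = 1.873072
u_2 = g(1.873072) = 1.878318

1.878318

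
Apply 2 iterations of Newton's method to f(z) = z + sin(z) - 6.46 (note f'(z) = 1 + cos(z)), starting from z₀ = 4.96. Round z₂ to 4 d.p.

z_0 = 4.960000: f = -2.469501, f' = 1.245089 → z_1 = 4.960000 - (-2.469501)/(1.245089) = 6.943394
z_1 = 6.943394: f = 1.096675, f' = 1.789864 → z_2 = 6.943394 - (1.096675)/(1.789864) = 6.330680

6.3307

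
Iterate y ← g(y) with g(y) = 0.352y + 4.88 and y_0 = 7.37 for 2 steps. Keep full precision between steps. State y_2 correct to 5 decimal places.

7.51093

y_1 = g(7.370000) = 7.474240
y_2 = g(7.474240) = 7.510932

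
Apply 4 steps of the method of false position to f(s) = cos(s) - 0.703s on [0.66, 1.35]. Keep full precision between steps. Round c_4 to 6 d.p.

f(0.660000) = 0.326012, f(1.350000) = -0.730043
step 1: c = 0.873008, f(c) = 0.028800 > 0 → new bracket [0.873008, 1.350000]
step 2: c = 0.891111, f(c) = 0.002097 > 0 → new bracket [0.891111, 1.350000]
step 3: c = 0.892426, f(c) = 0.000150 > 0 → new bracket [0.892426, 1.350000]
step 4: c = 0.892520, f(c) = 0.000011 > 0 → new bracket [0.892520, 1.350000]

0.892520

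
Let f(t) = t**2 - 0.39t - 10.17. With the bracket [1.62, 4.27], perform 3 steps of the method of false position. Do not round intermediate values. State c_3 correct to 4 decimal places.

3.3857

f(1.620000) = -8.177400, f(4.270000) = 6.397600
step 1: c = 3.106800, f(c) = -1.729446 < 0 → new bracket [3.106800, 4.270000]
step 2: c = 3.354330, f(c) = -0.226656 < 0 → new bracket [3.354330, 4.270000]
step 3: c = 3.385661, f(c) = -0.027707 < 0 → new bracket [3.385661, 4.270000]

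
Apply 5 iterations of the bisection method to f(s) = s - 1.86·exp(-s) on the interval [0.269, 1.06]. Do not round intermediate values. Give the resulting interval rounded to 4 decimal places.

[0.8128, 0.8375]

f(0.269000) = -1.152306, f(1.060000) = 0.415592 (opposite signs)
step 1: m = 0.664500, f(m) = -0.292527 < 0 → root in [0.664500, 1.060000]
step 2: m = 0.862250, f(m) = 0.076937 > 0 → root in [0.664500, 0.862250]
step 3: m = 0.763375, f(m) = -0.103554 < 0 → root in [0.763375, 0.862250]
step 4: m = 0.812813, f(m) = -0.012300 < 0 → root in [0.812813, 0.862250]
step 5: m = 0.837531, f(m) = 0.032565 > 0 → root in [0.812813, 0.837531]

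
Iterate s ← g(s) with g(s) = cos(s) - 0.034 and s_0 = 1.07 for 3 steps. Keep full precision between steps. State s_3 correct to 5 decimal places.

s_1 = g(1.070000) = 0.446124
s_2 = g(0.446124) = 0.868126
s_3 = g(0.868126) = 0.612258

0.61226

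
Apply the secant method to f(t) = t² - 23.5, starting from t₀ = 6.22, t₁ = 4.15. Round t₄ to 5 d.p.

Secant update: t_(k+1) = t_k − f(t_k)·(t_k − t_(k-1))/(f(t_k) − f(t_(k-1))).
f(t_0) = 15.188400, f(t_1) = -6.277500
t_2 = 4.150000 - (-6.277500)·(4.150000 - 6.220000)/(-6.277500 - (15.188400)) = 4.755352; f(t_2) = -0.886628
t_3 = 4.755352 - (-0.886628)·(4.755352 - 4.150000)/(-0.886628 - (-6.277500)) = 4.854913; f(t_3) = 0.070182
t_4 = 4.854913 - (0.070182)·(4.854913 - 4.755352)/(0.070182 - (-0.886628)) = 4.847610; f(t_4) = -0.000674

4.84761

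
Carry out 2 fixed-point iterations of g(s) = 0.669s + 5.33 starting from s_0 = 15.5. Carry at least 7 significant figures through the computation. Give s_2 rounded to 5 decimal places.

15.83297

s_1 = g(15.500000) = 15.699500
s_2 = g(15.699500) = 15.832966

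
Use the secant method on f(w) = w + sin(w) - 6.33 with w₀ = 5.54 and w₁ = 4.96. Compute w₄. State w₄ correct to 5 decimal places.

6.30671

f(w_0) = -1.466637, f(w_1) = -2.339501
w_2 = 4.960000 - (-2.339501)·(4.960000 - 5.540000)/(-2.339501 - (-1.466637)) = 6.514550; f(w_2) = 0.413855
w_3 = 6.514550 - (0.413855)·(6.514550 - 4.960000)/(0.413855 - (-2.339501)) = 6.280886; f(w_3) = -0.051413
w_4 = 6.280886 - (-0.051413)·(6.280886 - 6.514550)/(-0.051413 - (0.413855)) = 6.306706; f(w_4) = 0.000225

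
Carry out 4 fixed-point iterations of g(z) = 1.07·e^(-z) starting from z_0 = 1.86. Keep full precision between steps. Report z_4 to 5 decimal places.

z_1 = g(1.860000) = 0.166570
z_2 = g(0.166570) = 0.905823
z_3 = g(0.905823) = 0.432504
z_4 = g(0.432504) = 0.694304

0.69430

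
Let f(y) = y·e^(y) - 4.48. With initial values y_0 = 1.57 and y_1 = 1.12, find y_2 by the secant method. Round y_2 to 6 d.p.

1.234569

f(y_0) = 3.066438, f(y_1) = -1.047363
y_2 = 1.120000 - (-1.047363)·(1.120000 - 1.570000)/(-1.047363 - (3.066438)) = 1.234569; f(y_2) = -0.236915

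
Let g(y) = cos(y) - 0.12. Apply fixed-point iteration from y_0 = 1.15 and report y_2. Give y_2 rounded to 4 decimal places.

0.8387

y_1 = g(1.150000) = 0.288487
y_2 = g(0.288487) = 0.838675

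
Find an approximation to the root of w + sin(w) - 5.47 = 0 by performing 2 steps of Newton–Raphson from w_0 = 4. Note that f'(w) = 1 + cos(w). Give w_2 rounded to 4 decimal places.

w_0 = 4.000000: f = -2.226802, f' = 0.346356 → w_1 = 4.000000 - (-2.226802)/(0.346356) = 10.429223
w_1 = 10.429223: f = 4.115359, f' = 0.463444 → w_2 = 10.429223 - (4.115359)/(0.463444) = 1.549268

1.5493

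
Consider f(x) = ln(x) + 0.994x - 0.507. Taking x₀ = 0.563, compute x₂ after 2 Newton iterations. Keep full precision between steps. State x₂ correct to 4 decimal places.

0.7712

f'(x) = 1/x + 0.994
x_0 = 0.563000: f = -0.521854, f' = 2.770199 → x_1 = 0.563000 - (-0.521854)/(2.770199) = 0.751381
x_1 = 0.751381: f = -0.045969, f' = 2.324882 → x_2 = 0.751381 - (-0.045969)/(2.324882) = 0.771154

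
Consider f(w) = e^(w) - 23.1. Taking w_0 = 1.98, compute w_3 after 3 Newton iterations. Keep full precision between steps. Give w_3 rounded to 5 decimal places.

Newton update: w ← w − f(w)/f'(w).
f'(w) = e^(w)
w_0 = 1.980000: f = -15.857257, f' = 7.242743 → w_1 = 1.980000 - (-15.857257)/(7.242743) = 4.169399
w_1 = 4.169399: f = 41.576595, f' = 64.676595 → w_2 = 4.169399 - (41.576595)/(64.676595) = 3.526561
w_2 = 3.526561: f = 10.906818, f' = 34.006818 → w_3 = 3.526561 - (10.906818)/(34.006818) = 3.205837

3.20584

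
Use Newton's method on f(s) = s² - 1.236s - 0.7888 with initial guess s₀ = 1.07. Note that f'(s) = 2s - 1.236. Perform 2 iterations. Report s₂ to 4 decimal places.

s_0 = 1.070000: f = -0.966420, f' = 0.904000 → s_1 = 1.070000 - (-0.966420)/(0.904000) = 2.139049
s_1 = 2.139049: f = 1.142865, f' = 3.042097 → s_2 = 2.139049 - (1.142865)/(3.042097) = 1.763365

1.7634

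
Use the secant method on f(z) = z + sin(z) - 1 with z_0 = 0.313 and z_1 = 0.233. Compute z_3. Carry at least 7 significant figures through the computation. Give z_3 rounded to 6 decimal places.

f(z_0) = -0.379086, f(z_1) = -0.536103
z_2 = 0.233000 - (-0.536103)·(0.233000 - 0.313000)/(-0.536103 - (-0.379086)) = 0.506144; f(z_2) = -0.009048
z_3 = 0.506144 - (-0.009048)·(0.506144 - 0.233000)/(-0.009048 - (-0.536103)) = 0.510833; f(z_3) = -0.000263

0.510833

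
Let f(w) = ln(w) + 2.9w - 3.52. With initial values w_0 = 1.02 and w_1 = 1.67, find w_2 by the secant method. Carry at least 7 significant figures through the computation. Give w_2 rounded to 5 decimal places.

1.16820

f(w_0) = -0.542197, f(w_1) = 1.835824
w_2 = 1.670000 - (1.835824)·(1.670000 - 1.020000)/(1.835824 - (-0.542197)) = 1.168202; f(w_2) = 0.023253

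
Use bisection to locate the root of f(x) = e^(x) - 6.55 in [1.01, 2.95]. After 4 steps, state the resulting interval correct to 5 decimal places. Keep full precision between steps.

f(1.010000) = -3.804399, f(2.950000) = 12.555954 (opposite signs)
step 1: m = 1.980000, f(m) = 0.692743 > 0 → root in [1.010000, 1.980000]
step 2: m = 1.495000, f(m) = -2.090663 < 0 → root in [1.495000, 1.980000]
step 3: m = 1.737500, f(m) = -0.866882 < 0 → root in [1.737500, 1.980000]
step 4: m = 1.858750, f(m) = -0.134288 < 0 → root in [1.858750, 1.980000]

[1.85875, 1.98000]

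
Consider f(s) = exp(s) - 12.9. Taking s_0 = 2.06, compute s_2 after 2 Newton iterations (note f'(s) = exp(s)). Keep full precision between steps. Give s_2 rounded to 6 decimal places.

2.567512

Newton update: s ← s − f(s)/f'(s).
s_0 = 2.060000: f = -5.054030, f' = 7.845970 → s_1 = 2.060000 - (-5.054030)/(7.845970) = 2.704156
s_1 = 2.704156: f = 2.041704, f' = 14.941704 → s_2 = 2.704156 - (2.041704)/(14.941704) = 2.567512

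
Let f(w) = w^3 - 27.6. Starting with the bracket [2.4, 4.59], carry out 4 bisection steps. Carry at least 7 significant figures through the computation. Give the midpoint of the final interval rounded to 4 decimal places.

3.0159

f(2.400000) = -13.776000, f(4.590000) = 69.102579 (opposite signs)
step 1: m = 3.495000, f(m) = 15.091512 > 0 → root in [2.400000, 3.495000]
step 2: m = 2.947500, f(m) = -1.992838 < 0 → root in [2.947500, 3.495000]
step 3: m = 3.221250, f(m) = 5.825145 > 0 → root in [2.947500, 3.221250]
step 4: m = 3.084375, f(m) = 1.742798 > 0 → root in [2.947500, 3.084375]
Midpoint of [2.947500, 3.084375] = 3.015937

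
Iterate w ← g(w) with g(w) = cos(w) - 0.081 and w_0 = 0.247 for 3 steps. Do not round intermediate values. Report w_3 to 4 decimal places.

0.7718

w_1 = g(0.247000) = 0.888650
w_2 = g(0.888650) = 0.549460
w_3 = g(0.549460) = 0.771806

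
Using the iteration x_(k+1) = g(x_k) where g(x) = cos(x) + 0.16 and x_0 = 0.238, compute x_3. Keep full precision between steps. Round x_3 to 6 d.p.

x_1 = g(0.238000) = 1.131811
x_2 = g(1.131811) = 0.585021
x_3 = g(0.585021) = 0.993701

0.993701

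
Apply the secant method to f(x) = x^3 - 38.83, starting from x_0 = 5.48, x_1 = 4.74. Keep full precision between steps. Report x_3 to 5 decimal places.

3.52918

f(x_0) = 125.736592, f(x_1) = 67.666424
x_2 = 4.740000 - (67.666424)·(4.740000 - 5.480000)/(67.666424 - (125.736592)) = 3.877713; f(x_2) = 19.477842
x_3 = 3.877713 - (19.477842)·(3.877713 - 4.740000)/(19.477842 - (67.666424)) = 3.529176; f(x_3) = 5.126189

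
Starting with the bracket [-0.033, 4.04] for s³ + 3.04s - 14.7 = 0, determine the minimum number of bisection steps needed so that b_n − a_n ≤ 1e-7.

Initial width b − a = 4.04 − -0.033 = 4.073000.
After n steps the width is (b−a)/2^n; need (b−a)/2^n ≤ 1e-7.
So n ≥ log₂(4.073000/1e-7) = log₂(40730000.0000) ≈ 25.2796.
Hence n = 26.

26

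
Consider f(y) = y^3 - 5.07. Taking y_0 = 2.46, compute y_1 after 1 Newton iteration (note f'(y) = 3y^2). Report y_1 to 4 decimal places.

1.9193

Newton update: y ← y − f(y)/f'(y).
y_0 = 2.460000: f = 9.816936, f' = 18.154800 → y_1 = 2.460000 - (9.816936)/(18.154800) = 1.919265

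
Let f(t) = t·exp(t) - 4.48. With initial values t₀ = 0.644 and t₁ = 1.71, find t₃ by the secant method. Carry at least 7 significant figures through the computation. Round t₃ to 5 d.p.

f(t_0) = -3.253771, f(t_1) = 4.974524
t_2 = 1.710000 - (4.974524)·(1.710000 - 0.644000)/(4.974524 - (-3.253771)) = 1.065536; f(t_2) = -1.387396
t_3 = 1.065536 - (-1.387396)·(1.065536 - 1.710000)/(-1.387396 - (4.974524)) = 1.206079; f(t_3) = -0.451258

1.20608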